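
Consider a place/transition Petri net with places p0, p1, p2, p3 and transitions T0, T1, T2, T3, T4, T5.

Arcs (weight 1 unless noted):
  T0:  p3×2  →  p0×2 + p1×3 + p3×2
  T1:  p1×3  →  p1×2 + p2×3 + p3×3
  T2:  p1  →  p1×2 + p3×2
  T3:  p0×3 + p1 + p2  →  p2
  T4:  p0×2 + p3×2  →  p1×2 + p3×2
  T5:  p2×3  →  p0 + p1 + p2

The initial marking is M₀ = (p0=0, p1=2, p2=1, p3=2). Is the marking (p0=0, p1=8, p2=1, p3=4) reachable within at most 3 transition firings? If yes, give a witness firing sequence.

step 1: fire T0:  (p0=0, p1=2, p2=1, p3=2) → (p0=2, p1=5, p2=1, p3=2)
step 2: fire T2:  (p0=2, p1=5, p2=1, p3=2) → (p0=2, p1=6, p2=1, p3=4)
step 3: fire T4:  (p0=2, p1=6, p2=1, p3=4) → (p0=0, p1=8, p2=1, p3=4)

YES — reachable via ⟨T0, T2, T4⟩ (3 firings)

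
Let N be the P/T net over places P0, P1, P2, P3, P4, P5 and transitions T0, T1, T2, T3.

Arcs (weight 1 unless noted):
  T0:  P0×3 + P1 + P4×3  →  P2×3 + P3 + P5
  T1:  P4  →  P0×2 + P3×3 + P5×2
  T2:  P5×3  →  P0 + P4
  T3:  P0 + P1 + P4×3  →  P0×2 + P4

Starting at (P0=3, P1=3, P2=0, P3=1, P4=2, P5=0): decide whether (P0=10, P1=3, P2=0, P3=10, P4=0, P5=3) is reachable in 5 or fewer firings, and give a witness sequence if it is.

YES — reachable via ⟨T1, T1, T2, T1⟩ (4 firings)

step 1: fire T1:  (P0=3, P1=3, P2=0, P3=1, P4=2, P5=0) → (P0=5, P1=3, P2=0, P3=4, P4=1, P5=2)
step 2: fire T1:  (P0=5, P1=3, P2=0, P3=4, P4=1, P5=2) → (P0=7, P1=3, P2=0, P3=7, P4=0, P5=4)
step 3: fire T2:  (P0=7, P1=3, P2=0, P3=7, P4=0, P5=4) → (P0=8, P1=3, P2=0, P3=7, P4=1, P5=1)
step 4: fire T1:  (P0=8, P1=3, P2=0, P3=7, P4=1, P5=1) → (P0=10, P1=3, P2=0, P3=10, P4=0, P5=3)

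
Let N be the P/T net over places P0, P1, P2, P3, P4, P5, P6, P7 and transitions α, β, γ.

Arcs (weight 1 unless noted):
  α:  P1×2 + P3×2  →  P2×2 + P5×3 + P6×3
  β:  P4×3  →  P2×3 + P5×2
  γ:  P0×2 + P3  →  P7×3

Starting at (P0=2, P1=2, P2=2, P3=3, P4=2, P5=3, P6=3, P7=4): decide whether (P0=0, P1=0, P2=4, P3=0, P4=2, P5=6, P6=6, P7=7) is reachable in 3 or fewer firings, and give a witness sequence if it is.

YES — reachable via ⟨α, γ⟩ (2 firings)

step 1: fire α:  (P0=2, P1=2, P2=2, P3=3, P4=2, P5=3, P6=3, P7=4) → (P0=2, P1=0, P2=4, P3=1, P4=2, P5=6, P6=6, P7=4)
step 2: fire γ:  (P0=2, P1=0, P2=4, P3=1, P4=2, P5=6, P6=6, P7=4) → (P0=0, P1=0, P2=4, P3=0, P4=2, P5=6, P6=6, P7=7)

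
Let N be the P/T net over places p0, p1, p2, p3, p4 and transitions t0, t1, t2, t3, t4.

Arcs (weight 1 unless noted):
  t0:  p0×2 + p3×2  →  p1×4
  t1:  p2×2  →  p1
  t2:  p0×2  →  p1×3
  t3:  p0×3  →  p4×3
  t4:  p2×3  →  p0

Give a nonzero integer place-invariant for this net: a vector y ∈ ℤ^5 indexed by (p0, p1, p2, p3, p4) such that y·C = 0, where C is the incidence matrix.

y = (p0:3, p1:2, p2:1, p3:1, p4:3)

Incidence matrix C (rows=places, cols=transitions):
       t0   t1   t2   t3   t4
   p0  -2    0   -2   -3    1
   p1   4    1    3    0    0
   p2   0   -2    0    0   -3
   p3  -2    0    0    0    0
   p4   0    0    0    3    0

Candidate y = [3, 2, 1, 1, 3]; check y·C column-wise:
  col t0: 3·-2 + 2·4 + 1·0 + 1·-2 + 3·0 = 0
  col t1: 3·0 + 2·1 + 1·-2 + 1·0 + 3·0 = 0
  col t2: 3·-2 + 2·3 + 1·0 + 1·0 + 3·0 = 0
  col t3: 3·-3 + 2·0 + 1·0 + 1·0 + 3·3 = 0
  col t4: 3·1 + 2·0 + 1·-3 + 1·0 + 3·0 = 0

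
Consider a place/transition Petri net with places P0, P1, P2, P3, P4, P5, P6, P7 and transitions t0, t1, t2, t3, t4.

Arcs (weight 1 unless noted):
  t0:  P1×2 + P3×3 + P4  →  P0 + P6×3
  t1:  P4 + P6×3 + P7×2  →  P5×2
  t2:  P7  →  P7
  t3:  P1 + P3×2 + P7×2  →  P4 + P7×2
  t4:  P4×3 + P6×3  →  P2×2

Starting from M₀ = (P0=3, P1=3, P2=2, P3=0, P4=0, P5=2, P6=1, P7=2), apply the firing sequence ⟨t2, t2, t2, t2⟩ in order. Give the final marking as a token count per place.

step 1: fire t2:  (P0=3, P1=3, P2=2, P3=0, P4=0, P5=2, P6=1, P7=2) → (P0=3, P1=3, P2=2, P3=0, P4=0, P5=2, P6=1, P7=2)
step 2: fire t2:  (P0=3, P1=3, P2=2, P3=0, P4=0, P5=2, P6=1, P7=2) → (P0=3, P1=3, P2=2, P3=0, P4=0, P5=2, P6=1, P7=2)
step 3: fire t2:  (P0=3, P1=3, P2=2, P3=0, P4=0, P5=2, P6=1, P7=2) → (P0=3, P1=3, P2=2, P3=0, P4=0, P5=2, P6=1, P7=2)
step 4: fire t2:  (P0=3, P1=3, P2=2, P3=0, P4=0, P5=2, P6=1, P7=2) → (P0=3, P1=3, P2=2, P3=0, P4=0, P5=2, P6=1, P7=2)

(P0=3, P1=3, P2=2, P3=0, P4=0, P5=2, P6=1, P7=2)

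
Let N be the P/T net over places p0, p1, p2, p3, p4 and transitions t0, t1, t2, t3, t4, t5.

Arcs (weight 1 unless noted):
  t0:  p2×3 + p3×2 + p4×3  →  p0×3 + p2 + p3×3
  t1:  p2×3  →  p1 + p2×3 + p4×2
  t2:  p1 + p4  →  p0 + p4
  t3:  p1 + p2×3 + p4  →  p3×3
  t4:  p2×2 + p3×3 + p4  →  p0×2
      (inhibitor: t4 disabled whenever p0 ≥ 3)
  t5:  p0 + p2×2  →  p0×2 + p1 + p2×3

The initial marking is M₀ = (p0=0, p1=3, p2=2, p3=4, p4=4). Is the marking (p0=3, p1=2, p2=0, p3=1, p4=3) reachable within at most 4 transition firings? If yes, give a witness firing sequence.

step 1: fire t2:  (p0=0, p1=3, p2=2, p3=4, p4=4) → (p0=1, p1=2, p2=2, p3=4, p4=4)
step 2: fire t4:  (p0=1, p1=2, p2=2, p3=4, p4=4) → (p0=3, p1=2, p2=0, p3=1, p4=3)

YES — reachable via ⟨t2, t4⟩ (2 firings)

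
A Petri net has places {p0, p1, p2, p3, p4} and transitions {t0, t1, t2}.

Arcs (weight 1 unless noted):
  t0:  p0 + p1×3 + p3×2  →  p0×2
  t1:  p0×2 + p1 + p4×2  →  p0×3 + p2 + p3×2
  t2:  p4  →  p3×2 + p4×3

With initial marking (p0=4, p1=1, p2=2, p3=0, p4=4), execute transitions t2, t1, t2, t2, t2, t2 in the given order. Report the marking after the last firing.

step 1: fire t2:  (p0=4, p1=1, p2=2, p3=0, p4=4) → (p0=4, p1=1, p2=2, p3=2, p4=6)
step 2: fire t1:  (p0=4, p1=1, p2=2, p3=2, p4=6) → (p0=5, p1=0, p2=3, p3=4, p4=4)
step 3: fire t2:  (p0=5, p1=0, p2=3, p3=4, p4=4) → (p0=5, p1=0, p2=3, p3=6, p4=6)
step 4: fire t2:  (p0=5, p1=0, p2=3, p3=6, p4=6) → (p0=5, p1=0, p2=3, p3=8, p4=8)
step 5: fire t2:  (p0=5, p1=0, p2=3, p3=8, p4=8) → (p0=5, p1=0, p2=3, p3=10, p4=10)
step 6: fire t2:  (p0=5, p1=0, p2=3, p3=10, p4=10) → (p0=5, p1=0, p2=3, p3=12, p4=12)

(p0=5, p1=0, p2=3, p3=12, p4=12)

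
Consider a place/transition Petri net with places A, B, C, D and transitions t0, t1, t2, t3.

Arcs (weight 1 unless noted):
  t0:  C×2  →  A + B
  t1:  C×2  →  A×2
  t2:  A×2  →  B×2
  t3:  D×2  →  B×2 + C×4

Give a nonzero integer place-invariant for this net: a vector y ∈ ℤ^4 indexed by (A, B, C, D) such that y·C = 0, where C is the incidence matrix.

Incidence matrix C (rows=places, cols=transitions):
       t0   t1   t2   t3
    A   1    2   -2    0
    B   1    0    2    2
    C  -2   -2    0    4
    D   0    0    0   -2

Candidate y = [1, 1, 1, 3]; check y·C column-wise:
  col t0: 1·1 + 1·1 + 1·-2 + 3·0 = 0
  col t1: 1·2 + 1·0 + 1·-2 + 3·0 = 0
  col t2: 1·-2 + 1·2 + 1·0 + 3·0 = 0
  col t3: 1·0 + 1·2 + 1·4 + 3·-2 = 0

y = (A:1, B:1, C:1, D:3)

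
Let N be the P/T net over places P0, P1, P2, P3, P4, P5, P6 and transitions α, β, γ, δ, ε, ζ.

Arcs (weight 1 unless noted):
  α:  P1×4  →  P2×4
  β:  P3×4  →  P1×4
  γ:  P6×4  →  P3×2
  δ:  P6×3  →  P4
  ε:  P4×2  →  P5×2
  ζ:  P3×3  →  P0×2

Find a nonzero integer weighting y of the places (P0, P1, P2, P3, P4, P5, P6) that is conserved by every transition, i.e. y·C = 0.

Incidence matrix C (rows=places, cols=transitions):
        α    β    γ    δ    ε    ζ
   P0   0    0    0    0    0    2
   P1  -4    4    0    0    0    0
   P2   4    0    0    0    0    0
   P3   0   -4    2    0    0   -3
   P4   0    0    0    1   -2    0
   P5   0    0    0    0    2    0
   P6   0    0   -4   -3    0    0

Candidate y = [3, 2, 2, 2, 3, 3, 1]; check y·C column-wise:
  col α: 3·0 + 2·-4 + 2·4 + 2·0 + 3·0 + 3·0 + 1·0 = 0
  col β: 3·0 + 2·4 + 2·0 + 2·-4 + 3·0 + 3·0 + 1·0 = 0
  col γ: 3·0 + 2·0 + 2·0 + 2·2 + 3·0 + 3·0 + 1·-4 = 0
  col δ: 3·0 + 2·0 + 2·0 + 2·0 + 3·1 + 3·0 + 1·-3 = 0
  col ε: 3·0 + 2·0 + 2·0 + 2·0 + 3·-2 + 3·2 + 1·0 = 0
  col ζ: 3·2 + 2·0 + 2·0 + 2·-3 + 3·0 + 3·0 + 1·0 = 0

y = (P0:3, P1:2, P2:2, P3:2, P4:3, P5:3, P6:1)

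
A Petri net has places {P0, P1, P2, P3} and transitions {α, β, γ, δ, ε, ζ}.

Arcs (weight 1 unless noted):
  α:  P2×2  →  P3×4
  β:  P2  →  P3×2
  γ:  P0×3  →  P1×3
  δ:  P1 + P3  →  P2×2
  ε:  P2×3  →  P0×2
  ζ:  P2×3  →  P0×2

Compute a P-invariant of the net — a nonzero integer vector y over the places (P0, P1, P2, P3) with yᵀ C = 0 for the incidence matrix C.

Incidence matrix C (rows=places, cols=transitions):
        α    β    γ    δ    ε    ζ
   P0   0    0   -3    0    2    2
   P1   0    0    3   -1    0    0
   P2  -2   -1    0    2   -3   -3
   P3   4    2    0   -1    0    0

Candidate y = [3, 3, 2, 1]; check y·C column-wise:
  col α: 3·0 + 3·0 + 2·-2 + 1·4 = 0
  col β: 3·0 + 3·0 + 2·-1 + 1·2 = 0
  col γ: 3·-3 + 3·3 + 2·0 + 1·0 = 0
  col δ: 3·0 + 3·-1 + 2·2 + 1·-1 = 0
  col ε: 3·2 + 3·0 + 2·-3 + 1·0 = 0
  col ζ: 3·2 + 3·0 + 2·-3 + 1·0 = 0

y = (P0:3, P1:3, P2:2, P3:1)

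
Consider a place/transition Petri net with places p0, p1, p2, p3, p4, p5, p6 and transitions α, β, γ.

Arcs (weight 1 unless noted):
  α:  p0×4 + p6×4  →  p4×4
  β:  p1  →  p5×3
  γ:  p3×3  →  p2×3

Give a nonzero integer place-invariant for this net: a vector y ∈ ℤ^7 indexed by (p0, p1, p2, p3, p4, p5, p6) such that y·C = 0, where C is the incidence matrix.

Incidence matrix C (rows=places, cols=transitions):
        α    β    γ
   p0  -4    0    0
   p1   0   -1    0
   p2   0    0    3
   p3   0    0   -3
   p4   4    0    0
   p5   0    3    0
   p6  -4    0    0

Candidate y = [0, 0, 1, 1, 0, 0, 0]; check y·C column-wise:
  col α: 0·-4 + 1·0 + 1·0 + 0·4 + 0·-4 = 0
  col β: 0·-1 + 1·0 + 1·0 + 0·3 = 0
  col γ: 1·3 + 1·-3 = 0

y = (p0:0, p1:0, p2:1, p3:1, p4:0, p5:0, p6:0)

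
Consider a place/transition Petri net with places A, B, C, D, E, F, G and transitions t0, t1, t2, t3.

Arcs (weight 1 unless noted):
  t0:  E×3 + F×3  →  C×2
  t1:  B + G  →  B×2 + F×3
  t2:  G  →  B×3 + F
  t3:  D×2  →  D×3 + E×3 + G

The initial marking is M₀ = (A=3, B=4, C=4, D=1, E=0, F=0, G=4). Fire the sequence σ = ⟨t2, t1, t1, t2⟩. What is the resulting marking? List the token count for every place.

(A=3, B=12, C=4, D=1, E=0, F=8, G=0)

step 1: fire t2:  (A=3, B=4, C=4, D=1, E=0, F=0, G=4) → (A=3, B=7, C=4, D=1, E=0, F=1, G=3)
step 2: fire t1:  (A=3, B=7, C=4, D=1, E=0, F=1, G=3) → (A=3, B=8, C=4, D=1, E=0, F=4, G=2)
step 3: fire t1:  (A=3, B=8, C=4, D=1, E=0, F=4, G=2) → (A=3, B=9, C=4, D=1, E=0, F=7, G=1)
step 4: fire t2:  (A=3, B=9, C=4, D=1, E=0, F=7, G=1) → (A=3, B=12, C=4, D=1, E=0, F=8, G=0)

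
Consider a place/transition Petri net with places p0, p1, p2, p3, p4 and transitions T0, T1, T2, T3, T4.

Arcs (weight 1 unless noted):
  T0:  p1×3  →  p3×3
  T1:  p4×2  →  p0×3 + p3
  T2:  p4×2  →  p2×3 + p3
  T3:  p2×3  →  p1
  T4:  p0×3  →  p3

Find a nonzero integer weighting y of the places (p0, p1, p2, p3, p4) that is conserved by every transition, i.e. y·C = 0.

y = (p0:1, p1:3, p2:1, p3:3, p4:3)

Incidence matrix C (rows=places, cols=transitions):
       T0   T1   T2   T3   T4
   p0   0    3    0    0   -3
   p1  -3    0    0    1    0
   p2   0    0    3   -3    0
   p3   3    1    1    0    1
   p4   0   -2   -2    0    0

Candidate y = [1, 3, 1, 3, 3]; check y·C column-wise:
  col T0: 1·0 + 3·-3 + 1·0 + 3·3 + 3·0 = 0
  col T1: 1·3 + 3·0 + 1·0 + 3·1 + 3·-2 = 0
  col T2: 1·0 + 3·0 + 1·3 + 3·1 + 3·-2 = 0
  col T3: 1·0 + 3·1 + 1·-3 + 3·0 + 3·0 = 0
  col T4: 1·-3 + 3·0 + 1·0 + 3·1 + 3·0 = 0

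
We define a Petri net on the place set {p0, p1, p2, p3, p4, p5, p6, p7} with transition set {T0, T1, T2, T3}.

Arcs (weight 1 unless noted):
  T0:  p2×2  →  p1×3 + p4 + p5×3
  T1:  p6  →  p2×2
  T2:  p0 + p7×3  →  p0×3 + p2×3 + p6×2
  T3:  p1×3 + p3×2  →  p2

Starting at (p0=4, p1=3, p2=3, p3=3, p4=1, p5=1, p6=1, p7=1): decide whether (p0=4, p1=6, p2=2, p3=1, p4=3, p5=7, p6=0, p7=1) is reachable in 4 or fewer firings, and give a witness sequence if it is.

step 1: fire T0:  (p0=4, p1=3, p2=3, p3=3, p4=1, p5=1, p6=1, p7=1) → (p0=4, p1=6, p2=1, p3=3, p4=2, p5=4, p6=1, p7=1)
step 2: fire T1:  (p0=4, p1=6, p2=1, p3=3, p4=2, p5=4, p6=1, p7=1) → (p0=4, p1=6, p2=3, p3=3, p4=2, p5=4, p6=0, p7=1)
step 3: fire T0:  (p0=4, p1=6, p2=3, p3=3, p4=2, p5=4, p6=0, p7=1) → (p0=4, p1=9, p2=1, p3=3, p4=3, p5=7, p6=0, p7=1)
step 4: fire T3:  (p0=4, p1=9, p2=1, p3=3, p4=3, p5=7, p6=0, p7=1) → (p0=4, p1=6, p2=2, p3=1, p4=3, p5=7, p6=0, p7=1)

YES — reachable via ⟨T0, T1, T0, T3⟩ (4 firings)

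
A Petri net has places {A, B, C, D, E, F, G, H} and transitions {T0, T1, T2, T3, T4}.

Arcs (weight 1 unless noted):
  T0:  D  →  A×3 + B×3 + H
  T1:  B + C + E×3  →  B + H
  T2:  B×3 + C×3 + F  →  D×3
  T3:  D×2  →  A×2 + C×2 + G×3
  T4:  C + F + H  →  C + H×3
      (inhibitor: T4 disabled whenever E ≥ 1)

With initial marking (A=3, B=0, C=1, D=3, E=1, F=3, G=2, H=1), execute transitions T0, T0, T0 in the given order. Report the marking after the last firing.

step 1: fire T0:  (A=3, B=0, C=1, D=3, E=1, F=3, G=2, H=1) → (A=6, B=3, C=1, D=2, E=1, F=3, G=2, H=2)
step 2: fire T0:  (A=6, B=3, C=1, D=2, E=1, F=3, G=2, H=2) → (A=9, B=6, C=1, D=1, E=1, F=3, G=2, H=3)
step 3: fire T0:  (A=9, B=6, C=1, D=1, E=1, F=3, G=2, H=3) → (A=12, B=9, C=1, D=0, E=1, F=3, G=2, H=4)

(A=12, B=9, C=1, D=0, E=1, F=3, G=2, H=4)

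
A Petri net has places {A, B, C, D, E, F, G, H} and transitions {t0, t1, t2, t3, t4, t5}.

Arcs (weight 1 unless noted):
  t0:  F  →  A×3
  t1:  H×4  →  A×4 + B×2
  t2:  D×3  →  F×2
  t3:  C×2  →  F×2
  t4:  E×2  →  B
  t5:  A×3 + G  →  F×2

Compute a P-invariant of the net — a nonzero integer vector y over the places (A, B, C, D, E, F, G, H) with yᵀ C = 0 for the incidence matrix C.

y = (A:1, B:-2, C:3, D:2, E:-1, F:3, G:3, H:0)

Incidence matrix C (rows=places, cols=transitions):
       t0   t1   t2   t3   t4   t5
    A   3    4    0    0    0   -3
    B   0    2    0    0    1    0
    C   0    0    0   -2    0    0
    D   0    0   -3    0    0    0
    E   0    0    0    0   -2    0
    F  -1    0    2    2    0    2
    G   0    0    0    0    0   -1
    H   0   -4    0    0    0    0

Candidate y = [1, -2, 3, 2, -1, 3, 3, 0]; check y·C column-wise:
  col t0: 1·3 + -2·0 + 3·0 + 2·0 + -1·0 + 3·-1 + 3·0 = 0
  col t1: 1·4 + -2·2 + 3·0 + 2·0 + -1·0 + 3·0 + 3·0 + 0·-4 = 0
  col t2: 1·0 + -2·0 + 3·0 + 2·-3 + -1·0 + 3·2 + 3·0 = 0
  col t3: 1·0 + -2·0 + 3·-2 + 2·0 + -1·0 + 3·2 + 3·0 = 0
  col t4: 1·0 + -2·1 + 3·0 + 2·0 + -1·-2 + 3·0 + 3·0 = 0
  col t5: 1·-3 + -2·0 + 3·0 + 2·0 + -1·0 + 3·2 + 3·-1 = 0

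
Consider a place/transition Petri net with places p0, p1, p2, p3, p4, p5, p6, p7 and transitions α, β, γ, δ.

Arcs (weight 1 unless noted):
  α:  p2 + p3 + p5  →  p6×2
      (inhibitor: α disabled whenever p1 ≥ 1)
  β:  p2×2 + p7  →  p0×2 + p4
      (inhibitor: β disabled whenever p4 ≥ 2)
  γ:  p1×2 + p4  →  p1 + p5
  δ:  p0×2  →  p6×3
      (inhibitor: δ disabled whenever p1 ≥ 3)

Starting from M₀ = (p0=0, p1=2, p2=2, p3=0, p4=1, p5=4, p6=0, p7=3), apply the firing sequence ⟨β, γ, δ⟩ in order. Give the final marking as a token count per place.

step 1: fire β:  (p0=0, p1=2, p2=2, p3=0, p4=1, p5=4, p6=0, p7=3) → (p0=2, p1=2, p2=0, p3=0, p4=2, p5=4, p6=0, p7=2)
step 2: fire γ:  (p0=2, p1=2, p2=0, p3=0, p4=2, p5=4, p6=0, p7=2) → (p0=2, p1=1, p2=0, p3=0, p4=1, p5=5, p6=0, p7=2)
step 3: fire δ:  (p0=2, p1=1, p2=0, p3=0, p4=1, p5=5, p6=0, p7=2) → (p0=0, p1=1, p2=0, p3=0, p4=1, p5=5, p6=3, p7=2)

(p0=0, p1=1, p2=0, p3=0, p4=1, p5=5, p6=3, p7=2)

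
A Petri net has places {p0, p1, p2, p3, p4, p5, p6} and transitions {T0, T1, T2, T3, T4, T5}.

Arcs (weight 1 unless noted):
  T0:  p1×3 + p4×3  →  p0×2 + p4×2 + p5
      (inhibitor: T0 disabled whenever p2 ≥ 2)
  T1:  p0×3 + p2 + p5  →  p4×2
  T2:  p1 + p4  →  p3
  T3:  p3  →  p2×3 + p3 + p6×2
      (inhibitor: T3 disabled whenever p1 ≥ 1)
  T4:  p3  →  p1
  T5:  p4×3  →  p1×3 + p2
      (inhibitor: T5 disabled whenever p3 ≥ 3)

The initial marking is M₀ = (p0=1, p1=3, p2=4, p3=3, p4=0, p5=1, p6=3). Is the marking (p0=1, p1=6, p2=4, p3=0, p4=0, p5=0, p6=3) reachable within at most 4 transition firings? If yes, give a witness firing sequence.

NO — not reachable within 4 firings

depth 0: 1 marking
depth 1: 2 markings reached so far
depth 2: 3 markings reached so far
depth 3: 4 markings reached so far
depth 4: 4 markings reached so far
(frontier empty at depth 4; search complete)
target is not among the 4 markings reachable within 4 steps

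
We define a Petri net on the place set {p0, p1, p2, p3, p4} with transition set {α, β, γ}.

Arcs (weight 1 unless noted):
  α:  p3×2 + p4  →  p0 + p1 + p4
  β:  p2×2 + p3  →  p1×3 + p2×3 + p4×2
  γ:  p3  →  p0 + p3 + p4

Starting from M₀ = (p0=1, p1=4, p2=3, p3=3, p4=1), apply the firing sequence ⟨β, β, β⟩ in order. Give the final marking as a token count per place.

(p0=1, p1=13, p2=6, p3=0, p4=7)

step 1: fire β:  (p0=1, p1=4, p2=3, p3=3, p4=1) → (p0=1, p1=7, p2=4, p3=2, p4=3)
step 2: fire β:  (p0=1, p1=7, p2=4, p3=2, p4=3) → (p0=1, p1=10, p2=5, p3=1, p4=5)
step 3: fire β:  (p0=1, p1=10, p2=5, p3=1, p4=5) → (p0=1, p1=13, p2=6, p3=0, p4=7)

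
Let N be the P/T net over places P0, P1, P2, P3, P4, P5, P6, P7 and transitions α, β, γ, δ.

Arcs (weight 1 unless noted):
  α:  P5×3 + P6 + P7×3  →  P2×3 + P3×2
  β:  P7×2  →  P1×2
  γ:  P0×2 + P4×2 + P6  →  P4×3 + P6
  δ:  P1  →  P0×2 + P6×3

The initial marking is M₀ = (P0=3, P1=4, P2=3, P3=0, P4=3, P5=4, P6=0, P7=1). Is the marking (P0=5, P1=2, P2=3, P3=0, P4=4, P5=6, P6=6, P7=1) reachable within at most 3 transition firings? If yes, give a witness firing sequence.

NO — not reachable within 3 firings

depth 0: 1 marking
depth 1: 2 markings reached so far
depth 2: 4 markings reached so far
depth 3: 7 markings reached so far
target is not among the 7 markings reachable within 3 steps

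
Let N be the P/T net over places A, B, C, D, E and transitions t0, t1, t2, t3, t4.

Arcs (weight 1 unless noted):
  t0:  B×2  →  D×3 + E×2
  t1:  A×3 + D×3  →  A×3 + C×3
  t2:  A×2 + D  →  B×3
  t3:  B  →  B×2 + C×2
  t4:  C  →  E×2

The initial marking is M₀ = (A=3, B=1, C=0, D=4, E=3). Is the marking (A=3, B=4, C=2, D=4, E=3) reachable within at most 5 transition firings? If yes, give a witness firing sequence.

depth 0: 1 marking
depth 1: 4 markings reached so far
depth 2: 12 markings reached so far
depth 3: 28 markings reached so far
depth 4: 53 markings reached so far
depth 5: 88 markings reached so far
target is not among the 88 markings reachable within 5 steps

NO — not reachable within 5 firings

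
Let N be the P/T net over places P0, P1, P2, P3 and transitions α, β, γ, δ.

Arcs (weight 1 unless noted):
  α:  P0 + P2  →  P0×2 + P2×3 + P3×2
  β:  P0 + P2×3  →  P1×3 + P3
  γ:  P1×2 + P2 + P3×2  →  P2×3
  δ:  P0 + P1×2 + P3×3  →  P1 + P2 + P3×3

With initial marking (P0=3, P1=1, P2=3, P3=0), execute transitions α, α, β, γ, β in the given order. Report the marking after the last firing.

(P0=3, P1=5, P2=3, P3=4)

step 1: fire α:  (P0=3, P1=1, P2=3, P3=0) → (P0=4, P1=1, P2=5, P3=2)
step 2: fire α:  (P0=4, P1=1, P2=5, P3=2) → (P0=5, P1=1, P2=7, P3=4)
step 3: fire β:  (P0=5, P1=1, P2=7, P3=4) → (P0=4, P1=4, P2=4, P3=5)
step 4: fire γ:  (P0=4, P1=4, P2=4, P3=5) → (P0=4, P1=2, P2=6, P3=3)
step 5: fire β:  (P0=4, P1=2, P2=6, P3=3) → (P0=3, P1=5, P2=3, P3=4)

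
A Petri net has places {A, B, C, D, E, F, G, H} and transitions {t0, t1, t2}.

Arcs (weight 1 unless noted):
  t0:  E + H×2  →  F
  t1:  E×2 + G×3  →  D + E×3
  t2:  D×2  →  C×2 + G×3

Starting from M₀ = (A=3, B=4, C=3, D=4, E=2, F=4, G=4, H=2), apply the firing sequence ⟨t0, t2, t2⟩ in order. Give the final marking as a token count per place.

step 1: fire t0:  (A=3, B=4, C=3, D=4, E=2, F=4, G=4, H=2) → (A=3, B=4, C=3, D=4, E=1, F=5, G=4, H=0)
step 2: fire t2:  (A=3, B=4, C=3, D=4, E=1, F=5, G=4, H=0) → (A=3, B=4, C=5, D=2, E=1, F=5, G=7, H=0)
step 3: fire t2:  (A=3, B=4, C=5, D=2, E=1, F=5, G=7, H=0) → (A=3, B=4, C=7, D=0, E=1, F=5, G=10, H=0)

(A=3, B=4, C=7, D=0, E=1, F=5, G=10, H=0)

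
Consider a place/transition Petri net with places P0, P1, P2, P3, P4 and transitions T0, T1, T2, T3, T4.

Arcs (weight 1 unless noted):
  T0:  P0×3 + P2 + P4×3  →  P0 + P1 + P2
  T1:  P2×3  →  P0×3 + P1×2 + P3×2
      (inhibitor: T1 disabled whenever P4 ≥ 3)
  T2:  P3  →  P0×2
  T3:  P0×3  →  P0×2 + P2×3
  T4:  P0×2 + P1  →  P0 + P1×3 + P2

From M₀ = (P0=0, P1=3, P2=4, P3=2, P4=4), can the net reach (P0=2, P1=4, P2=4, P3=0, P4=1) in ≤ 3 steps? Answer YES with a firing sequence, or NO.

step 1: fire T2:  (P0=0, P1=3, P2=4, P3=2, P4=4) → (P0=2, P1=3, P2=4, P3=1, P4=4)
step 2: fire T2:  (P0=2, P1=3, P2=4, P3=1, P4=4) → (P0=4, P1=3, P2=4, P3=0, P4=4)
step 3: fire T0:  (P0=4, P1=3, P2=4, P3=0, P4=4) → (P0=2, P1=4, P2=4, P3=0, P4=1)

YES — reachable via ⟨T2, T2, T0⟩ (3 firings)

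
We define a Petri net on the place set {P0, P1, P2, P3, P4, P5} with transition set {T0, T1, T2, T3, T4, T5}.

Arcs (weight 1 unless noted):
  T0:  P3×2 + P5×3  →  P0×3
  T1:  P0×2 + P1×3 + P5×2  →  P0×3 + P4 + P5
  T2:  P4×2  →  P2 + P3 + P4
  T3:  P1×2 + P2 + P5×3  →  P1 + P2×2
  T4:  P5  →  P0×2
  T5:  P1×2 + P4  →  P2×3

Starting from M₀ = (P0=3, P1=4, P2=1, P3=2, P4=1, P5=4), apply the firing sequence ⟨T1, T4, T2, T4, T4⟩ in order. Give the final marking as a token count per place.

(P0=10, P1=1, P2=2, P3=3, P4=1, P5=0)

step 1: fire T1:  (P0=3, P1=4, P2=1, P3=2, P4=1, P5=4) → (P0=4, P1=1, P2=1, P3=2, P4=2, P5=3)
step 2: fire T4:  (P0=4, P1=1, P2=1, P3=2, P4=2, P5=3) → (P0=6, P1=1, P2=1, P3=2, P4=2, P5=2)
step 3: fire T2:  (P0=6, P1=1, P2=1, P3=2, P4=2, P5=2) → (P0=6, P1=1, P2=2, P3=3, P4=1, P5=2)
step 4: fire T4:  (P0=6, P1=1, P2=2, P3=3, P4=1, P5=2) → (P0=8, P1=1, P2=2, P3=3, P4=1, P5=1)
step 5: fire T4:  (P0=8, P1=1, P2=2, P3=3, P4=1, P5=1) → (P0=10, P1=1, P2=2, P3=3, P4=1, P5=0)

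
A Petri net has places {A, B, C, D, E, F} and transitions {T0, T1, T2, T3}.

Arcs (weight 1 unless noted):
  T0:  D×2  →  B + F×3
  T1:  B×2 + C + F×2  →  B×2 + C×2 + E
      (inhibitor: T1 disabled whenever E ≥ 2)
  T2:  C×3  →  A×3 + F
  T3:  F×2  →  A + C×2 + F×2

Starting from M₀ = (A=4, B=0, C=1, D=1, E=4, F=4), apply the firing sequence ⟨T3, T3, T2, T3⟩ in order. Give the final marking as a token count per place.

step 1: fire T3:  (A=4, B=0, C=1, D=1, E=4, F=4) → (A=5, B=0, C=3, D=1, E=4, F=4)
step 2: fire T3:  (A=5, B=0, C=3, D=1, E=4, F=4) → (A=6, B=0, C=5, D=1, E=4, F=4)
step 3: fire T2:  (A=6, B=0, C=5, D=1, E=4, F=4) → (A=9, B=0, C=2, D=1, E=4, F=5)
step 4: fire T3:  (A=9, B=0, C=2, D=1, E=4, F=5) → (A=10, B=0, C=4, D=1, E=4, F=5)

(A=10, B=0, C=4, D=1, E=4, F=5)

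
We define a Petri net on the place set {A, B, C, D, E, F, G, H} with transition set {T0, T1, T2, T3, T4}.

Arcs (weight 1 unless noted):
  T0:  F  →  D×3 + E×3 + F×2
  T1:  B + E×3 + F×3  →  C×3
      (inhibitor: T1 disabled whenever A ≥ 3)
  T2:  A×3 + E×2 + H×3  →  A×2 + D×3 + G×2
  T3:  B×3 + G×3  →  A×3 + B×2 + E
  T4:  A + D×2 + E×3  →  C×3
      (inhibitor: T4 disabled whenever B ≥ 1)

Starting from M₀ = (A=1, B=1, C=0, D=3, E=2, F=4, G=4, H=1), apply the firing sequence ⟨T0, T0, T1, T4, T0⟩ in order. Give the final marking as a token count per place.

(A=0, B=0, C=6, D=10, E=5, F=4, G=4, H=1)

step 1: fire T0:  (A=1, B=1, C=0, D=3, E=2, F=4, G=4, H=1) → (A=1, B=1, C=0, D=6, E=5, F=5, G=4, H=1)
step 2: fire T0:  (A=1, B=1, C=0, D=6, E=5, F=5, G=4, H=1) → (A=1, B=1, C=0, D=9, E=8, F=6, G=4, H=1)
step 3: fire T1:  (A=1, B=1, C=0, D=9, E=8, F=6, G=4, H=1) → (A=1, B=0, C=3, D=9, E=5, F=3, G=4, H=1)
step 4: fire T4:  (A=1, B=0, C=3, D=9, E=5, F=3, G=4, H=1) → (A=0, B=0, C=6, D=7, E=2, F=3, G=4, H=1)
step 5: fire T0:  (A=0, B=0, C=6, D=7, E=2, F=3, G=4, H=1) → (A=0, B=0, C=6, D=10, E=5, F=4, G=4, H=1)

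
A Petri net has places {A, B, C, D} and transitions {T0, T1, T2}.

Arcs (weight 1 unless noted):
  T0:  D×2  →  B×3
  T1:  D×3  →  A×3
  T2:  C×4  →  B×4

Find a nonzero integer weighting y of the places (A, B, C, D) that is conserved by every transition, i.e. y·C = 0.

y = (A:3, B:2, C:2, D:3)

Incidence matrix C (rows=places, cols=transitions):
       T0   T1   T2
    A   0    3    0
    B   3    0    4
    C   0    0   -4
    D  -2   -3    0

Candidate y = [3, 2, 2, 3]; check y·C column-wise:
  col T0: 3·0 + 2·3 + 2·0 + 3·-2 = 0
  col T1: 3·3 + 2·0 + 2·0 + 3·-3 = 0
  col T2: 3·0 + 2·4 + 2·-4 + 3·0 = 0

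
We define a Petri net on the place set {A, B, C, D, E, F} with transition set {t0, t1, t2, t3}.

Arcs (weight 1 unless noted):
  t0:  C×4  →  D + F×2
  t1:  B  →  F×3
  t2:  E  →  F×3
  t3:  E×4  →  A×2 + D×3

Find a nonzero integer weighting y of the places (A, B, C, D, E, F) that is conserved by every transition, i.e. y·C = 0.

Incidence matrix C (rows=places, cols=transitions):
       t0   t1   t2   t3
    A   0    0    0    2
    B   0   -1    0    0
    C  -4    0    0    0
    D   1    0    0    3
    E   0    0   -1   -4
    F   2    3    3    0

Candidate y = [6, 0, -1, -4, 0, 0]; check y·C column-wise:
  col t0: 6·0 + -1·-4 + -4·1 + 0·2 = 0
  col t1: 6·0 + 0·-1 + -1·0 + -4·0 + 0·3 = 0
  col t2: 6·0 + -1·0 + -4·0 + 0·-1 + 0·3 = 0
  col t3: 6·2 + -1·0 + -4·3 + 0·-4 = 0

y = (A:6, B:0, C:-1, D:-4, E:0, F:0)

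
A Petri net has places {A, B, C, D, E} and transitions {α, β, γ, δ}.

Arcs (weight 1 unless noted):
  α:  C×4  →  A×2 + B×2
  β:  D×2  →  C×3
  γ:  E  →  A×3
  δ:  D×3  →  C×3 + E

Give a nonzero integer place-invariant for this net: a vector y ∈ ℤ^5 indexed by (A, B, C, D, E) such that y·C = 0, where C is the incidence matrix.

Incidence matrix C (rows=places, cols=transitions):
        α    β    γ    δ
    A   2    0    3    0
    B   2    0    0    0
    C  -4    3    0    3
    D   0   -2    0   -3
    E   0    0   -1    1

Candidate y = [1, 3, 2, 3, 3]; check y·C column-wise:
  col α: 1·2 + 3·2 + 2·-4 + 3·0 + 3·0 = 0
  col β: 1·0 + 3·0 + 2·3 + 3·-2 + 3·0 = 0
  col γ: 1·3 + 3·0 + 2·0 + 3·0 + 3·-1 = 0
  col δ: 1·0 + 3·0 + 2·3 + 3·-3 + 3·1 = 0

y = (A:1, B:3, C:2, D:3, E:3)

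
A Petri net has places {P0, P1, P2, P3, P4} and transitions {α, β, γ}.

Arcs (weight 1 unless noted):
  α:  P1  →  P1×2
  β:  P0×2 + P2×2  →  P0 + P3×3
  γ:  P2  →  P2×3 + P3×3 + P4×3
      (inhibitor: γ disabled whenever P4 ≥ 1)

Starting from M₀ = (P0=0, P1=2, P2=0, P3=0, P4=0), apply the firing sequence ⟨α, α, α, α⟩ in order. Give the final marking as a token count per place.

step 1: fire α:  (P0=0, P1=2, P2=0, P3=0, P4=0) → (P0=0, P1=3, P2=0, P3=0, P4=0)
step 2: fire α:  (P0=0, P1=3, P2=0, P3=0, P4=0) → (P0=0, P1=4, P2=0, P3=0, P4=0)
step 3: fire α:  (P0=0, P1=4, P2=0, P3=0, P4=0) → (P0=0, P1=5, P2=0, P3=0, P4=0)
step 4: fire α:  (P0=0, P1=5, P2=0, P3=0, P4=0) → (P0=0, P1=6, P2=0, P3=0, P4=0)

(P0=0, P1=6, P2=0, P3=0, P4=0)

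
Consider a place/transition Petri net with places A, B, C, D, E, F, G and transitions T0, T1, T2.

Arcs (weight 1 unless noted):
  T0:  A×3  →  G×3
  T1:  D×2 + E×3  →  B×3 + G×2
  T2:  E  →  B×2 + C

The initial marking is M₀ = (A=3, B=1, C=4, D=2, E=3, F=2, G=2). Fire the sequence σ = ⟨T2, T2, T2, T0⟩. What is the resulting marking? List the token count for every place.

step 1: fire T2:  (A=3, B=1, C=4, D=2, E=3, F=2, G=2) → (A=3, B=3, C=5, D=2, E=2, F=2, G=2)
step 2: fire T2:  (A=3, B=3, C=5, D=2, E=2, F=2, G=2) → (A=3, B=5, C=6, D=2, E=1, F=2, G=2)
step 3: fire T2:  (A=3, B=5, C=6, D=2, E=1, F=2, G=2) → (A=3, B=7, C=7, D=2, E=0, F=2, G=2)
step 4: fire T0:  (A=3, B=7, C=7, D=2, E=0, F=2, G=2) → (A=0, B=7, C=7, D=2, E=0, F=2, G=5)

(A=0, B=7, C=7, D=2, E=0, F=2, G=5)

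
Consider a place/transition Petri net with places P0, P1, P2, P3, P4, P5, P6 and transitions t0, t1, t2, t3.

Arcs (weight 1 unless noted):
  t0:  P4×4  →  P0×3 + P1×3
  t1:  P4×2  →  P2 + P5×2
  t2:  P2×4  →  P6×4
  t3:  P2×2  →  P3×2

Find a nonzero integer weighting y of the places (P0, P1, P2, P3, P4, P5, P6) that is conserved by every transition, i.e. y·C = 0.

Incidence matrix C (rows=places, cols=transitions):
       t0   t1   t2   t3
   P0   3    0    0    0
   P1   3    0    0    0
   P2   0    1   -4   -2
   P3   0    0    0    2
   P4  -4   -2    0    0
   P5   0    2    0    0
   P6   0    0    4    0

Candidate y = [1, -1, 0, 0, 0, 0, 0]; check y·C column-wise:
  col t0: 1·3 + -1·3 + 0·-4 = 0
  col t1: 1·0 + -1·0 + 0·1 + 0·-2 + 0·2 = 0
  col t2: 1·0 + -1·0 + 0·-4 + 0·4 = 0
  col t3: 1·0 + -1·0 + 0·-2 + 0·2 = 0

y = (P0:1, P1:-1, P2:0, P3:0, P4:0, P5:0, P6:0)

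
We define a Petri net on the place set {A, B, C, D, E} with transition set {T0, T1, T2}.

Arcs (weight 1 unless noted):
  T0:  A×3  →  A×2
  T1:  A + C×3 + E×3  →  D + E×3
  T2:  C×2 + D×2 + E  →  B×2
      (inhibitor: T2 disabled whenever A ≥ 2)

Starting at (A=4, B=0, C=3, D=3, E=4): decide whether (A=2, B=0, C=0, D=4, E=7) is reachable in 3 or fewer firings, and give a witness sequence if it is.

depth 0: 1 marking
depth 1: 3 markings reached so far
depth 2: 5 markings reached so far
depth 3: 6 markings reached so far
target is not among the 6 markings reachable within 3 steps

NO — not reachable within 3 firings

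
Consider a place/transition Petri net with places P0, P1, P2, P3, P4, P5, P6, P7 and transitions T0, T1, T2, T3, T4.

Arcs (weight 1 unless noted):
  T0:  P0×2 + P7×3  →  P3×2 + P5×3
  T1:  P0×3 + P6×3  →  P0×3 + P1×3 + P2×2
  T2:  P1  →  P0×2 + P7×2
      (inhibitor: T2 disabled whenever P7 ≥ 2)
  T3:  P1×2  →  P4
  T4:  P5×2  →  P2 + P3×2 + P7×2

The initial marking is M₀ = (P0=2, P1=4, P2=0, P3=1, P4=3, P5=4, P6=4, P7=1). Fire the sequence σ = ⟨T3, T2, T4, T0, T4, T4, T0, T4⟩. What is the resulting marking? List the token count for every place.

(P0=0, P1=1, P2=4, P3=13, P4=4, P5=2, P6=4, P7=5)

step 1: fire T3:  (P0=2, P1=4, P2=0, P3=1, P4=3, P5=4, P6=4, P7=1) → (P0=2, P1=2, P2=0, P3=1, P4=4, P5=4, P6=4, P7=1)
step 2: fire T2:  (P0=2, P1=2, P2=0, P3=1, P4=4, P5=4, P6=4, P7=1) → (P0=4, P1=1, P2=0, P3=1, P4=4, P5=4, P6=4, P7=3)
step 3: fire T4:  (P0=4, P1=1, P2=0, P3=1, P4=4, P5=4, P6=4, P7=3) → (P0=4, P1=1, P2=1, P3=3, P4=4, P5=2, P6=4, P7=5)
step 4: fire T0:  (P0=4, P1=1, P2=1, P3=3, P4=4, P5=2, P6=4, P7=5) → (P0=2, P1=1, P2=1, P3=5, P4=4, P5=5, P6=4, P7=2)
step 5: fire T4:  (P0=2, P1=1, P2=1, P3=5, P4=4, P5=5, P6=4, P7=2) → (P0=2, P1=1, P2=2, P3=7, P4=4, P5=3, P6=4, P7=4)
step 6: fire T4:  (P0=2, P1=1, P2=2, P3=7, P4=4, P5=3, P6=4, P7=4) → (P0=2, P1=1, P2=3, P3=9, P4=4, P5=1, P6=4, P7=6)
step 7: fire T0:  (P0=2, P1=1, P2=3, P3=9, P4=4, P5=1, P6=4, P7=6) → (P0=0, P1=1, P2=3, P3=11, P4=4, P5=4, P6=4, P7=3)
step 8: fire T4:  (P0=0, P1=1, P2=3, P3=11, P4=4, P5=4, P6=4, P7=3) → (P0=0, P1=1, P2=4, P3=13, P4=4, P5=2, P6=4, P7=5)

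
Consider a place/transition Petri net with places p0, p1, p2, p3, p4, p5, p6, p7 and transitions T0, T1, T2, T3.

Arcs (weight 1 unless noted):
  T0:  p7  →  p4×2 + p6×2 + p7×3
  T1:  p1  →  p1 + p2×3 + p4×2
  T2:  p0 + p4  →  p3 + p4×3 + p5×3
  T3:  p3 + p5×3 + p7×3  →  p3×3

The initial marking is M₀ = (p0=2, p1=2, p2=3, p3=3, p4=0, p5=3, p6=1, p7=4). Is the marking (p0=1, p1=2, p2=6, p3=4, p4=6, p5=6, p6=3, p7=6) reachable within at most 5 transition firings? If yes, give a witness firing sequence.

YES — reachable via ⟨T0, T1, T2⟩ (3 firings)

step 1: fire T0:  (p0=2, p1=2, p2=3, p3=3, p4=0, p5=3, p6=1, p7=4) → (p0=2, p1=2, p2=3, p3=3, p4=2, p5=3, p6=3, p7=6)
step 2: fire T1:  (p0=2, p1=2, p2=3, p3=3, p4=2, p5=3, p6=3, p7=6) → (p0=2, p1=2, p2=6, p3=3, p4=4, p5=3, p6=3, p7=6)
step 3: fire T2:  (p0=2, p1=2, p2=6, p3=3, p4=4, p5=3, p6=3, p7=6) → (p0=1, p1=2, p2=6, p3=4, p4=6, p5=6, p6=3, p7=6)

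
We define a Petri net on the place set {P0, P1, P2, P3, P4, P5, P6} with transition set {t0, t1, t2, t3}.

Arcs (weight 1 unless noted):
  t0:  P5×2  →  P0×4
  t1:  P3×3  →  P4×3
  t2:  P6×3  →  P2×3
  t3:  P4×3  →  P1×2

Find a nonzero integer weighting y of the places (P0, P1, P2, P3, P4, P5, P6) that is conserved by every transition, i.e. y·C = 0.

y = (P0:0, P1:3, P2:0, P3:2, P4:2, P5:0, P6:0)

Incidence matrix C (rows=places, cols=transitions):
       t0   t1   t2   t3
   P0   4    0    0    0
   P1   0    0    0    2
   P2   0    0    3    0
   P3   0   -3    0    0
   P4   0    3    0   -3
   P5  -2    0    0    0
   P6   0    0   -3    0

Candidate y = [0, 3, 0, 2, 2, 0, 0]; check y·C column-wise:
  col t0: 0·4 + 3·0 + 2·0 + 2·0 + 0·-2 = 0
  col t1: 3·0 + 2·-3 + 2·3 = 0
  col t2: 3·0 + 0·3 + 2·0 + 2·0 + 0·-3 = 0
  col t3: 3·2 + 2·0 + 2·-3 = 0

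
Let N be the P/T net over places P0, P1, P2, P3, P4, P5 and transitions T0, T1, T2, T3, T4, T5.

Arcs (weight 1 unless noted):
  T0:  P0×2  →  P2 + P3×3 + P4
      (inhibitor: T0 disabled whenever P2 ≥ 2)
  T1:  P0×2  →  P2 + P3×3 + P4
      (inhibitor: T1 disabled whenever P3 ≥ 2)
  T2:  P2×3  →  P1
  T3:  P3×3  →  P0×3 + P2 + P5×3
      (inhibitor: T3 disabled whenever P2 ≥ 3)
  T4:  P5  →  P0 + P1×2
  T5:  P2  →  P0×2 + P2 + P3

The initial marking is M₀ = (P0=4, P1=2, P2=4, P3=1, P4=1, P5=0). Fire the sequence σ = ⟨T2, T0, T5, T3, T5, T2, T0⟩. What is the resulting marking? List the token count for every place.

step 1: fire T2:  (P0=4, P1=2, P2=4, P3=1, P4=1, P5=0) → (P0=4, P1=3, P2=1, P3=1, P4=1, P5=0)
step 2: fire T0:  (P0=4, P1=3, P2=1, P3=1, P4=1, P5=0) → (P0=2, P1=3, P2=2, P3=4, P4=2, P5=0)
step 3: fire T5:  (P0=2, P1=3, P2=2, P3=4, P4=2, P5=0) → (P0=4, P1=3, P2=2, P3=5, P4=2, P5=0)
step 4: fire T3:  (P0=4, P1=3, P2=2, P3=5, P4=2, P5=0) → (P0=7, P1=3, P2=3, P3=2, P4=2, P5=3)
step 5: fire T5:  (P0=7, P1=3, P2=3, P3=2, P4=2, P5=3) → (P0=9, P1=3, P2=3, P3=3, P4=2, P5=3)
step 6: fire T2:  (P0=9, P1=3, P2=3, P3=3, P4=2, P5=3) → (P0=9, P1=4, P2=0, P3=3, P4=2, P5=3)
step 7: fire T0:  (P0=9, P1=4, P2=0, P3=3, P4=2, P5=3) → (P0=7, P1=4, P2=1, P3=6, P4=3, P5=3)

(P0=7, P1=4, P2=1, P3=6, P4=3, P5=3)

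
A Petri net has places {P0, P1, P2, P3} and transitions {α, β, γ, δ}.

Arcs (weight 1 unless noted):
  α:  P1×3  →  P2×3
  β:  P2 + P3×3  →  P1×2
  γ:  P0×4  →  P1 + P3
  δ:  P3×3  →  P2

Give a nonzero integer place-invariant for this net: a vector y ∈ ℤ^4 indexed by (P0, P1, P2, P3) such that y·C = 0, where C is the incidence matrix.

Incidence matrix C (rows=places, cols=transitions):
        α    β    γ    δ
   P0   0    0   -4    0
   P1  -3    2    1    0
   P2   3   -1    0    1
   P3   0   -3    1   -3

Candidate y = [1, 3, 3, 1]; check y·C column-wise:
  col α: 1·0 + 3·-3 + 3·3 + 1·0 = 0
  col β: 1·0 + 3·2 + 3·-1 + 1·-3 = 0
  col γ: 1·-4 + 3·1 + 3·0 + 1·1 = 0
  col δ: 1·0 + 3·0 + 3·1 + 1·-3 = 0

y = (P0:1, P1:3, P2:3, P3:1)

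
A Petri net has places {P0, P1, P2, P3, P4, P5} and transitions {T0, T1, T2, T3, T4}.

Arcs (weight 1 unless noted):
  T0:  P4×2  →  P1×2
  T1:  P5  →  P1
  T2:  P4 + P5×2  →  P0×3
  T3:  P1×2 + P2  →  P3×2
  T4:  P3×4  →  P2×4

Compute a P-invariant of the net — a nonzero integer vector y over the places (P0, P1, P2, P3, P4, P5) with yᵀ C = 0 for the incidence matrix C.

Incidence matrix C (rows=places, cols=transitions):
       T0   T1   T2   T3   T4
   P0   0    0    3    0    0
   P1   2    1    0   -2    0
   P2   0    0    0   -1    4
   P3   0    0    0    2   -4
   P4  -2    0   -1    0    0
   P5   0   -1   -2    0    0

Candidate y = [1, 1, 2, 2, 1, 1]; check y·C column-wise:
  col T0: 1·0 + 1·2 + 2·0 + 2·0 + 1·-2 + 1·0 = 0
  col T1: 1·0 + 1·1 + 2·0 + 2·0 + 1·0 + 1·-1 = 0
  col T2: 1·3 + 1·0 + 2·0 + 2·0 + 1·-1 + 1·-2 = 0
  col T3: 1·0 + 1·-2 + 2·-1 + 2·2 + 1·0 + 1·0 = 0
  col T4: 1·0 + 1·0 + 2·4 + 2·-4 + 1·0 + 1·0 = 0

y = (P0:1, P1:1, P2:2, P3:2, P4:1, P5:1)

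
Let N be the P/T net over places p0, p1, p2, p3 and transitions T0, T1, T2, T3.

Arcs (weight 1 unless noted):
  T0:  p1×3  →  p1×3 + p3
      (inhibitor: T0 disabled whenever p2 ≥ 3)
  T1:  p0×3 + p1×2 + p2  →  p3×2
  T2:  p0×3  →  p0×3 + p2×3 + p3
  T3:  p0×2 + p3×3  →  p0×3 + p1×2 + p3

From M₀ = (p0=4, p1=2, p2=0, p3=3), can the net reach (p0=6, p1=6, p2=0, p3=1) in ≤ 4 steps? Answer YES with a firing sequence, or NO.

step 1: fire T3:  (p0=4, p1=2, p2=0, p3=3) → (p0=5, p1=4, p2=0, p3=1)
step 2: fire T0:  (p0=5, p1=4, p2=0, p3=1) → (p0=5, p1=4, p2=0, p3=2)
step 3: fire T0:  (p0=5, p1=4, p2=0, p3=2) → (p0=5, p1=4, p2=0, p3=3)
step 4: fire T3:  (p0=5, p1=4, p2=0, p3=3) → (p0=6, p1=6, p2=0, p3=1)

YES — reachable via ⟨T3, T0, T0, T3⟩ (4 firings)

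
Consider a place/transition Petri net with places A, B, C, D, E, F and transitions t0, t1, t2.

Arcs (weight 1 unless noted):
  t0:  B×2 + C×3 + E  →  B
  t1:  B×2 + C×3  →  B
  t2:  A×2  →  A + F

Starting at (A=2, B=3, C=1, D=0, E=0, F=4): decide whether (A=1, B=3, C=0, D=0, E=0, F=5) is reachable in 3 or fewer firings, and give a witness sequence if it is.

NO — not reachable within 3 firings

depth 0: 1 marking
depth 1: 2 markings reached so far
depth 2: 2 markings reached so far
(frontier empty at depth 2; search complete)
target is not among the 2 markings reachable within 3 steps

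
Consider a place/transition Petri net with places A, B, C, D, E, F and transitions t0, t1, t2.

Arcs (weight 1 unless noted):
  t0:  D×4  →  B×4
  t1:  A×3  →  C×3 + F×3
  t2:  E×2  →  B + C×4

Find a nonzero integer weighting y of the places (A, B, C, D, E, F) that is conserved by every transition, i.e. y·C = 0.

y = (A:1, B:-4, C:1, D:-4, E:0, F:0)

Incidence matrix C (rows=places, cols=transitions):
       t0   t1   t2
    A   0   -3    0
    B   4    0    1
    C   0    3    4
    D  -4    0    0
    E   0    0   -2
    F   0    3    0

Candidate y = [1, -4, 1, -4, 0, 0]; check y·C column-wise:
  col t0: 1·0 + -4·4 + 1·0 + -4·-4 = 0
  col t1: 1·-3 + -4·0 + 1·3 + -4·0 + 0·3 = 0
  col t2: 1·0 + -4·1 + 1·4 + -4·0 + 0·-2 = 0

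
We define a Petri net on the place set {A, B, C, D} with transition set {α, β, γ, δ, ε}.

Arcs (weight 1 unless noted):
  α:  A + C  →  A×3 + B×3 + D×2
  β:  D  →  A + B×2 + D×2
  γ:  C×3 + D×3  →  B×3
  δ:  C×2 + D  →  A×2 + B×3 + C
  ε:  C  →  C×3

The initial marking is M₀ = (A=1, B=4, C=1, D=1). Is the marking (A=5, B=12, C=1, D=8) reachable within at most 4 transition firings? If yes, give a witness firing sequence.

NO — not reachable within 4 firings

depth 0: 1 marking
depth 1: 4 markings reached so far
depth 2: 10 markings reached so far
depth 3: 21 markings reached so far
depth 4: 42 markings reached so far
target is not among the 42 markings reachable within 4 steps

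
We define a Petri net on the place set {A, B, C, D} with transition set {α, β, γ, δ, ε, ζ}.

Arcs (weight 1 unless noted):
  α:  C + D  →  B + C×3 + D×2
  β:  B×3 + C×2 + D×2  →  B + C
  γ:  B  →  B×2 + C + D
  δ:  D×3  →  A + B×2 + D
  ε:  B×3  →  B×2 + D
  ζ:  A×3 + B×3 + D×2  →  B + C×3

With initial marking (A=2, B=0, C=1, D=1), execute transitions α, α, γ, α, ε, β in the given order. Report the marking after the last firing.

(A=2, B=1, C=7, D=4)

step 1: fire α:  (A=2, B=0, C=1, D=1) → (A=2, B=1, C=3, D=2)
step 2: fire α:  (A=2, B=1, C=3, D=2) → (A=2, B=2, C=5, D=3)
step 3: fire γ:  (A=2, B=2, C=5, D=3) → (A=2, B=3, C=6, D=4)
step 4: fire α:  (A=2, B=3, C=6, D=4) → (A=2, B=4, C=8, D=5)
step 5: fire ε:  (A=2, B=4, C=8, D=5) → (A=2, B=3, C=8, D=6)
step 6: fire β:  (A=2, B=3, C=8, D=6) → (A=2, B=1, C=7, D=4)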